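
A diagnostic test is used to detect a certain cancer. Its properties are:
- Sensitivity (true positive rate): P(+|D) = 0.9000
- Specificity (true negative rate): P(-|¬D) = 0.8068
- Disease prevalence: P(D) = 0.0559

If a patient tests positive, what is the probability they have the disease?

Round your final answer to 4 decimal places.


Let D = has disease, + = positive test

Given:
- P(D) = 0.0559 (prevalence)
- P(+|D) = 0.9000 (sensitivity)
- P(-|¬D) = 0.8068 (specificity)
- P(+|¬D) = 0.1932 (false positive rate = 1 - specificity)

Step 1: Find P(+)
P(+) = P(+|D)P(D) + P(+|¬D)P(¬D)
     = 0.9000 × 0.0559 + 0.1932 × 0.9441
     = 0.05031000 + 0.18240012
     = 0.23271012

Step 2: Apply Bayes' theorem for P(D|+)
P(D|+) = P(+|D)P(D) / P(+)
       = 0.05031000 / 0.23271012
       = 0.2162


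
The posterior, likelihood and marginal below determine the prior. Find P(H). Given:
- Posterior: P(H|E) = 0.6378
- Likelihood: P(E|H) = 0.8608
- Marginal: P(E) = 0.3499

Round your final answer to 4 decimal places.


From Bayes' theorem: P(H|E) = P(E|H) × P(H) / P(E)

Rearranging for P(H):
P(H) = P(H|E) × P(E) / P(E|H)
     = 0.6378 × 0.3499 / 0.8608
     = 0.22316622 / 0.8608
     = 0.2593


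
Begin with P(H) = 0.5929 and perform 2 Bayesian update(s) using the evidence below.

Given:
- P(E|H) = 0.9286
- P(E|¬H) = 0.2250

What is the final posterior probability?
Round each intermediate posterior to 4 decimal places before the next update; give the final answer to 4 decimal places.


Sequential Bayesian updating:

Initial prior: P(H) = 0.5929

Update 1:
  P(E) = 0.9286 × 0.5929 + 0.2250 × 0.4071 = 0.55056694 + 0.09159750 = 0.64216444
  P(H|E) = 0.55056694 / 0.64216444 = 0.8574

Update 2:
  P(E) = 0.9286 × 0.8574 + 0.2250 × 0.1426 = 0.79618164 + 0.03208500 = 0.82826664
  P(H|E) = 0.79618164 / 0.82826664 = 0.9613

Final posterior: 0.9613


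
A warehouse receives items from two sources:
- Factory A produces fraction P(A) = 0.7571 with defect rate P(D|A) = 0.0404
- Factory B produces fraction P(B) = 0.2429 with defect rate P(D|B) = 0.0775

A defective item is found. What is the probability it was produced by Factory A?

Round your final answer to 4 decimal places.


Let A = from Factory A, D = defective

Given:
- P(A) = 0.7571, P(B) = 0.2429
- P(D|A) = 0.0404, P(D|B) = 0.0775

Step 1: Find P(D)
P(D) = P(D|A)P(A) + P(D|B)P(B)
     = 0.0404 × 0.7571 + 0.0775 × 0.2429
     = 0.03058684 + 0.01882475
     = 0.04941159

Step 2: Apply Bayes' theorem
P(A|D) = P(D|A)P(A) / P(D)
       = 0.03058684 / 0.04941159
       = 0.6190


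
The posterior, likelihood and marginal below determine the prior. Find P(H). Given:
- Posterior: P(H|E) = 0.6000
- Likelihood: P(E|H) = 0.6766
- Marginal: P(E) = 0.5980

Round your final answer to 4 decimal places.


From Bayes' theorem: P(H|E) = P(E|H) × P(H) / P(E)

Rearranging for P(H):
P(H) = P(H|E) × P(E) / P(E|H)
     = 0.6000 × 0.5980 / 0.6766
     = 0.35880000 / 0.6766
     = 0.5303


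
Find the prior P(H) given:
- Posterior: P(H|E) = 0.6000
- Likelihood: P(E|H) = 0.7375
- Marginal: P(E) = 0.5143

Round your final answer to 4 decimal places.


From Bayes' theorem: P(H|E) = P(E|H) × P(H) / P(E)

Rearranging for P(H):
P(H) = P(H|E) × P(E) / P(E|H)
     = 0.6000 × 0.5143 / 0.7375
     = 0.30858000 / 0.7375
     = 0.4184


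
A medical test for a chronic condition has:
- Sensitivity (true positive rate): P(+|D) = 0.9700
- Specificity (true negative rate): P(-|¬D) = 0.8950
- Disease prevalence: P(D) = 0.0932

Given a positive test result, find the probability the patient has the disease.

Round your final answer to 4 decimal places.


Let D = has disease, + = positive test

Given:
- P(D) = 0.0932 (prevalence)
- P(+|D) = 0.9700 (sensitivity)
- P(-|¬D) = 0.8950 (specificity)
- P(+|¬D) = 0.1050 (false positive rate = 1 - specificity)

Step 1: Find P(+)
P(+) = P(+|D)P(D) + P(+|¬D)P(¬D)
     = 0.9700 × 0.0932 + 0.1050 × 0.9068
     = 0.09040400 + 0.09521400
     = 0.18561800

Step 2: Apply Bayes' theorem for P(D|+)
P(D|+) = P(+|D)P(D) / P(+)
       = 0.09040400 / 0.18561800
       = 0.4870


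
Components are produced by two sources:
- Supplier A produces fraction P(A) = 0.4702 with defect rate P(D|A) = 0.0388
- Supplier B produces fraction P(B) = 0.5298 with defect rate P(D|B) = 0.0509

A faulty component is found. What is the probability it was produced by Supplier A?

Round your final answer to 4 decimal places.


Let A = from Supplier A, D = faulty

Given:
- P(A) = 0.4702, P(B) = 0.5298
- P(D|A) = 0.0388, P(D|B) = 0.0509

Step 1: Find P(D)
P(D) = P(D|A)P(A) + P(D|B)P(B)
     = 0.0388 × 0.4702 + 0.0509 × 0.5298
     = 0.01824376 + 0.02696682
     = 0.04521058

Step 2: Apply Bayes' theorem
P(A|D) = P(D|A)P(A) / P(D)
       = 0.01824376 / 0.04521058
       = 0.4035


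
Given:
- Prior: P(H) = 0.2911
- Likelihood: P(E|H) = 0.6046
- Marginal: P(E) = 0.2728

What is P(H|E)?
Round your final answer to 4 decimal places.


Using Bayes' theorem:

P(H|E) = P(E|H) × P(H) / P(E)
       = 0.6046 × 0.2911 / 0.2728
       = 0.17599906 / 0.2728
       = 0.6452

The evidence strengthens our belief in H.
Prior: 0.2911 → Posterior: 0.6452


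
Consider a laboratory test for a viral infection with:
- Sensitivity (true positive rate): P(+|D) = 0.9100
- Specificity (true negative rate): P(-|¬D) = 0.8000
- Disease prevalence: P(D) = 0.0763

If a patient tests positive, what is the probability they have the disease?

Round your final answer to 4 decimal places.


Let D = has disease, + = positive test

Given:
- P(D) = 0.0763 (prevalence)
- P(+|D) = 0.9100 (sensitivity)
- P(-|¬D) = 0.8000 (specificity)
- P(+|¬D) = 0.2000 (false positive rate = 1 - specificity)

Step 1: Find P(+)
P(+) = P(+|D)P(D) + P(+|¬D)P(¬D)
     = 0.9100 × 0.0763 + 0.2000 × 0.9237
     = 0.06943300 + 0.18474000
     = 0.25417300

Step 2: Apply Bayes' theorem for P(D|+)
P(D|+) = P(+|D)P(D) / P(+)
       = 0.06943300 / 0.25417300
       = 0.2732


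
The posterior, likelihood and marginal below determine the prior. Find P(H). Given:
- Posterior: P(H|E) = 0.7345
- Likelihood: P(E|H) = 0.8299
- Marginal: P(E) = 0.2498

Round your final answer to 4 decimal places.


From Bayes' theorem: P(H|E) = P(E|H) × P(H) / P(E)

Rearranging for P(H):
P(H) = P(H|E) × P(E) / P(E|H)
     = 0.7345 × 0.2498 / 0.8299
     = 0.18347810 / 0.8299
     = 0.2211


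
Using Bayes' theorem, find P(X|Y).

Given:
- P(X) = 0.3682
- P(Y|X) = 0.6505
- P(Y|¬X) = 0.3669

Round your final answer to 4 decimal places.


Bayes' theorem: P(X|Y) = P(Y|X) × P(X) / P(Y)

Step 1: Calculate P(Y) using law of total probability
P(Y) = P(Y|X)P(X) + P(Y|¬X)P(¬X)
     = 0.6505 × 0.3682 + 0.3669 × 0.6318
     = 0.23951410 + 0.23180742
     = 0.47132152

Step 2: Apply Bayes' theorem
P(X|Y) = P(Y|X) × P(X) / P(Y)
       = 0.23951410 / 0.47132152
       = 0.5082


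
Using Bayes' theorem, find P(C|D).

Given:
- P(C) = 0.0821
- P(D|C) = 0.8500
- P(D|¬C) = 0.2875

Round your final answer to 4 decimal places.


Bayes' theorem: P(C|D) = P(D|C) × P(C) / P(D)

Step 1: Calculate P(D) using law of total probability
P(D) = P(D|C)P(C) + P(D|¬C)P(¬C)
     = 0.8500 × 0.0821 + 0.2875 × 0.9179
     = 0.06978500 + 0.26389625
     = 0.33368125

Step 2: Apply Bayes' theorem
P(C|D) = P(D|C) × P(C) / P(D)
       = 0.06978500 / 0.33368125
       = 0.2091


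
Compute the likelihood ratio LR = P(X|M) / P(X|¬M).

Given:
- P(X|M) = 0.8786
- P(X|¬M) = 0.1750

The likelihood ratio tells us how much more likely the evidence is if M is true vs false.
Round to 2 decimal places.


Likelihood Ratio (LR) = P(X|M) / P(X|¬M)

LR = 0.8786 / 0.1750
   = 5.02

The evidence is 5.02 times more likely if M is true than if M is false.
LR > 1, so observing X raises the odds in favor of M.


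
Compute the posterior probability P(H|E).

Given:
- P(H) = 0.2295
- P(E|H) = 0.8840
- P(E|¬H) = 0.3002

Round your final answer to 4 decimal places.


Bayes' theorem: P(H|E) = P(E|H) × P(H) / P(E)

Step 1: Calculate P(E) using law of total probability
P(E) = P(E|H)P(H) + P(E|¬H)P(¬H)
     = 0.8840 × 0.2295 + 0.3002 × 0.7705
     = 0.20287800 + 0.23130410
     = 0.43418210

Step 2: Apply Bayes' theorem
P(H|E) = P(E|H) × P(H) / P(E)
       = 0.20287800 / 0.43418210
       = 0.4673


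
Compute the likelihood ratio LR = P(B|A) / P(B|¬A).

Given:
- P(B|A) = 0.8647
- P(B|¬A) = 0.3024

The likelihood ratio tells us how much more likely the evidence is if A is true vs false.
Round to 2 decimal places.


Likelihood Ratio (LR) = P(B|A) / P(B|¬A)

LR = 0.8647 / 0.3024
   = 2.86

The evidence is 2.86 times more likely if A is true than if A is false.
Since LR > 1, the evidence supports A over ¬A.


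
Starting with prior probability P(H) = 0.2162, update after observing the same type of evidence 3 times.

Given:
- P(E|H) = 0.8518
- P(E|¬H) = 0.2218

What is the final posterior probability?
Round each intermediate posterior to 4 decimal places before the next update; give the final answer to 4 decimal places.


Sequential Bayesian updating:

Initial prior: P(H) = 0.2162

Update 1:
  P(E) = 0.8518 × 0.2162 + 0.2218 × 0.7838 = 0.18415916 + 0.17384684 = 0.35800600
  P(H|E) = 0.18415916 / 0.35800600 = 0.5144

Update 2:
  P(E) = 0.8518 × 0.5144 + 0.2218 × 0.4856 = 0.43816592 + 0.10770608 = 0.54587200
  P(H|E) = 0.43816592 / 0.54587200 = 0.8027

Update 3:
  P(E) = 0.8518 × 0.8027 + 0.2218 × 0.1973 = 0.68373986 + 0.04376114 = 0.72750100
  P(H|E) = 0.68373986 / 0.72750100 = 0.9398

Final posterior: 0.9398


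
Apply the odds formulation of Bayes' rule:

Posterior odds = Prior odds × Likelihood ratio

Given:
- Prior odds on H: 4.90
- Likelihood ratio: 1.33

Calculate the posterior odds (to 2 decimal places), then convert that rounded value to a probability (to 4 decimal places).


Step 1: Calculate posterior odds
Posterior odds = Prior odds × LR
               = 4.90 × 1.33
               = 6.52

Step 2: Convert to probability
P(H|E) = Posterior odds / (1 + Posterior odds)
       = 6.52 / (1 + 6.52)
       = 6.52 / 7.52
       = 0.8670

The evidence increased P(H) from 0.8305 to 0.8670.


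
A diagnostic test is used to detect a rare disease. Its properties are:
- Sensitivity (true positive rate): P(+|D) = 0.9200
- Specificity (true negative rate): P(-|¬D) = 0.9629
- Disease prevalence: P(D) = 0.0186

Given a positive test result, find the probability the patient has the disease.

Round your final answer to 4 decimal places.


Let D = has disease, + = positive test

Given:
- P(D) = 0.0186 (prevalence)
- P(+|D) = 0.9200 (sensitivity)
- P(-|¬D) = 0.9629 (specificity)
- P(+|¬D) = 0.0371 (false positive rate = 1 - specificity)

Step 1: Find P(+)
P(+) = P(+|D)P(D) + P(+|¬D)P(¬D)
     = 0.9200 × 0.0186 + 0.0371 × 0.9814
     = 0.01711200 + 0.03640994
     = 0.05352194

Step 2: Apply Bayes' theorem for P(D|+)
P(D|+) = P(+|D)P(D) / P(+)
       = 0.01711200 / 0.05352194
       = 0.3197


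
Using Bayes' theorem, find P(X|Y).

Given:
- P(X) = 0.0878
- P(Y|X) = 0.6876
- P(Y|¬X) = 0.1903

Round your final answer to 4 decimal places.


Bayes' theorem: P(X|Y) = P(Y|X) × P(X) / P(Y)

Step 1: Calculate P(Y) using law of total probability
P(Y) = P(Y|X)P(X) + P(Y|¬X)P(¬X)
     = 0.6876 × 0.0878 + 0.1903 × 0.9122
     = 0.06037128 + 0.17359166
     = 0.23396294

Step 2: Apply Bayes' theorem
P(X|Y) = P(Y|X) × P(X) / P(Y)
       = 0.06037128 / 0.23396294
       = 0.2580


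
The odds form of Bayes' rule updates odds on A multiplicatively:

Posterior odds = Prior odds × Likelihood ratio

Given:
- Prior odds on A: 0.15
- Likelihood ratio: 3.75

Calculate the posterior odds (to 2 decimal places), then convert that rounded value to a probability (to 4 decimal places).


Step 1: Calculate posterior odds
Posterior odds = Prior odds × LR
               = 0.15 × 3.75
               = 0.56

Step 2: Convert to probability
P(A|E) = Posterior odds / (1 + Posterior odds)
       = 0.56 / (1 + 0.56)
       = 0.56 / 1.56
       = 0.3590

The evidence increased P(A) from 0.1304 to 0.3590.


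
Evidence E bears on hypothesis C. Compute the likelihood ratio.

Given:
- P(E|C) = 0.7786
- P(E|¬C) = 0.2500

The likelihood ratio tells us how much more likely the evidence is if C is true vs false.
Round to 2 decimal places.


Likelihood Ratio (LR) = P(E|C) / P(E|¬C)

LR = 0.7786 / 0.2500
   = 3.11

The evidence is 3.11 times more likely if C is true than if C is false.
LR > 1, so observing E raises the odds in favor of C.


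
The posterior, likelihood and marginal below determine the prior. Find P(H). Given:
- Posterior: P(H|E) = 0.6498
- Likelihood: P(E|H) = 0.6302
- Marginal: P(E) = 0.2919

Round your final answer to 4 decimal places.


From Bayes' theorem: P(H|E) = P(E|H) × P(H) / P(E)

Rearranging for P(H):
P(H) = P(H|E) × P(E) / P(E|H)
     = 0.6498 × 0.2919 / 0.6302
     = 0.18967662 / 0.6302
     = 0.3010


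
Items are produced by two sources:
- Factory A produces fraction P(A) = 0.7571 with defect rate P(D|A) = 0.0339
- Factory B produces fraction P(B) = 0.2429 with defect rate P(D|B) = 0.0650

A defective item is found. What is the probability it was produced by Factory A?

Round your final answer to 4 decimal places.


Let A = from Factory A, D = defective

Given:
- P(A) = 0.7571, P(B) = 0.2429
- P(D|A) = 0.0339, P(D|B) = 0.0650

Step 1: Find P(D)
P(D) = P(D|A)P(A) + P(D|B)P(B)
     = 0.0339 × 0.7571 + 0.0650 × 0.2429
     = 0.02566569 + 0.01578850
     = 0.04145419

Step 2: Apply Bayes' theorem
P(A|D) = P(D|A)P(A) / P(D)
       = 0.02566569 / 0.04145419
       = 0.6191


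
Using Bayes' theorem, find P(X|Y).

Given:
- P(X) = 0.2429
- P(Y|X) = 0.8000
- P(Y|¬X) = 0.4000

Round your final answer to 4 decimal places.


Bayes' theorem: P(X|Y) = P(Y|X) × P(X) / P(Y)

Step 1: Calculate P(Y) using law of total probability
P(Y) = P(Y|X)P(X) + P(Y|¬X)P(¬X)
     = 0.8000 × 0.2429 + 0.4000 × 0.7571
     = 0.19432000 + 0.30284000
     = 0.49716000

Step 2: Apply Bayes' theorem
P(X|Y) = P(Y|X) × P(X) / P(Y)
       = 0.19432000 / 0.49716000
       = 0.3909


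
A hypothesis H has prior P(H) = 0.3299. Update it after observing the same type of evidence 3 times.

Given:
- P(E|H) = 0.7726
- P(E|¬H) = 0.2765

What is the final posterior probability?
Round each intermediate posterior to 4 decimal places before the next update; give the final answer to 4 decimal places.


Sequential Bayesian updating:

Initial prior: P(H) = 0.3299

Update 1:
  P(E) = 0.7726 × 0.3299 + 0.2765 × 0.6701 = 0.25488074 + 0.18528265 = 0.44016339
  P(H|E) = 0.25488074 / 0.44016339 = 0.5791

Update 2:
  P(E) = 0.7726 × 0.5791 + 0.2765 × 0.4209 = 0.44741266 + 0.11637885 = 0.56379151
  P(H|E) = 0.44741266 / 0.56379151 = 0.7936

Update 3:
  P(E) = 0.7726 × 0.7936 + 0.2765 × 0.2064 = 0.61313536 + 0.05706960 = 0.67020496
  P(H|E) = 0.61313536 / 0.67020496 = 0.9148

Final posterior: 0.9148


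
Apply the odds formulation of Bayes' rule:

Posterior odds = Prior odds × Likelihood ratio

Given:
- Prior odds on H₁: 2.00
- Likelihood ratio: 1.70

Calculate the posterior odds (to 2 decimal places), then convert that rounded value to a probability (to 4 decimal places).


Step 1: Calculate posterior odds
Posterior odds = Prior odds × LR
               = 2.00 × 1.70
               = 3.40

Step 2: Convert to probability
P(H₁|E) = Posterior odds / (1 + Posterior odds)
       = 3.40 / (1 + 3.40)
       = 3.40 / 4.40
       = 0.7727

The evidence increased P(H₁) from 0.6667 to 0.7727.


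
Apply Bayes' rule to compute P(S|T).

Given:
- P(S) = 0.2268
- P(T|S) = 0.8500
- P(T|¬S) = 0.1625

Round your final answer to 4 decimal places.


Bayes' theorem: P(S|T) = P(T|S) × P(S) / P(T)

Step 1: Calculate P(T) using law of total probability
P(T) = P(T|S)P(S) + P(T|¬S)P(¬S)
     = 0.8500 × 0.2268 + 0.1625 × 0.7732
     = 0.19278000 + 0.12564500
     = 0.31842500

Step 2: Apply Bayes' theorem
P(S|T) = P(T|S) × P(S) / P(T)
       = 0.19278000 / 0.31842500
       = 0.6054


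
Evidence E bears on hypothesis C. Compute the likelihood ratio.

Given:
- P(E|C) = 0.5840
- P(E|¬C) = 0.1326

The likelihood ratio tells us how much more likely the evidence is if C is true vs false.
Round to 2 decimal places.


Likelihood Ratio (LR) = P(E|C) / P(E|¬C)

LR = 0.5840 / 0.1326
   = 4.40

The evidence is 4.40 times more likely if C is true than if C is false.
Since LR > 1, the evidence supports C over ¬C.


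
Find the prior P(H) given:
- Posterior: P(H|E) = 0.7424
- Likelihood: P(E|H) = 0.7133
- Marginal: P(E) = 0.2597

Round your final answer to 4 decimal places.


From Bayes' theorem: P(H|E) = P(E|H) × P(H) / P(E)

Rearranging for P(H):
P(H) = P(H|E) × P(E) / P(E|H)
     = 0.7424 × 0.2597 / 0.7133
     = 0.19280128 / 0.7133
     = 0.2703


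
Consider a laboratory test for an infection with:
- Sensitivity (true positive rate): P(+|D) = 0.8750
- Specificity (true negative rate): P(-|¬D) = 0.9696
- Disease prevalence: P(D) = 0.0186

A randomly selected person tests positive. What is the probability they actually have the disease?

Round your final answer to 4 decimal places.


Let D = has disease, + = positive test

Given:
- P(D) = 0.0186 (prevalence)
- P(+|D) = 0.8750 (sensitivity)
- P(-|¬D) = 0.9696 (specificity)
- P(+|¬D) = 0.0304 (false positive rate = 1 - specificity)

Step 1: Find P(+)
P(+) = P(+|D)P(D) + P(+|¬D)P(¬D)
     = 0.8750 × 0.0186 + 0.0304 × 0.9814
     = 0.01627500 + 0.02983456
     = 0.04610956

Step 2: Apply Bayes' theorem for P(D|+)
P(D|+) = P(+|D)P(D) / P(+)
       = 0.01627500 / 0.04610956
       = 0.3530


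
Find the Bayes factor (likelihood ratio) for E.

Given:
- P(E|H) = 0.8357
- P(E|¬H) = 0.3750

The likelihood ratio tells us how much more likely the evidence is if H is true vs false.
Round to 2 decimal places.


Likelihood Ratio (LR) = P(E|H) / P(E|¬H)

LR = 0.8357 / 0.3750
   = 2.23

The evidence is 2.23 times more likely if H is true than if H is false.
Since LR > 1, the evidence supports H over ¬H.


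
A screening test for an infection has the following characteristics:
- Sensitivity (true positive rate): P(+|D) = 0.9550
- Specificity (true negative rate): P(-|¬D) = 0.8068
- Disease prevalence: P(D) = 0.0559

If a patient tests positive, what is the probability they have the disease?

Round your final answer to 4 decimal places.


Let D = has disease, + = positive test

Given:
- P(D) = 0.0559 (prevalence)
- P(+|D) = 0.9550 (sensitivity)
- P(-|¬D) = 0.8068 (specificity)
- P(+|¬D) = 0.1932 (false positive rate = 1 - specificity)

Step 1: Find P(+)
P(+) = P(+|D)P(D) + P(+|¬D)P(¬D)
     = 0.9550 × 0.0559 + 0.1932 × 0.9441
     = 0.05338450 + 0.18240012
     = 0.23578462

Step 2: Apply Bayes' theorem for P(D|+)
P(D|+) = P(+|D)P(D) / P(+)
       = 0.05338450 / 0.23578462
       = 0.2264


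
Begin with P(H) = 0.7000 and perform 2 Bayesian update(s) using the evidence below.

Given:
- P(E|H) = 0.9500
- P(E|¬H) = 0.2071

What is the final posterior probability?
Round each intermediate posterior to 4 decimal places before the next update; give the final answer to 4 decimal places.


Sequential Bayesian updating:

Initial prior: P(H) = 0.7000

Update 1:
  P(E) = 0.9500 × 0.7000 + 0.2071 × 0.3000 = 0.66500000 + 0.06213000 = 0.72713000
  P(H|E) = 0.66500000 / 0.72713000 = 0.9146

Update 2:
  P(E) = 0.9500 × 0.9146 + 0.2071 × 0.0854 = 0.86887000 + 0.01768634 = 0.88655634
  P(H|E) = 0.86887000 / 0.88655634 = 0.9801

Final posterior: 0.9801


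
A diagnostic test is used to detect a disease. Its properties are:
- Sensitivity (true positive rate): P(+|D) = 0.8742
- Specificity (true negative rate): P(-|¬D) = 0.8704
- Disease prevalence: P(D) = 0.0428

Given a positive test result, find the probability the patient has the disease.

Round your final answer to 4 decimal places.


Let D = has disease, + = positive test

Given:
- P(D) = 0.0428 (prevalence)
- P(+|D) = 0.8742 (sensitivity)
- P(-|¬D) = 0.8704 (specificity)
- P(+|¬D) = 0.1296 (false positive rate = 1 - specificity)

Step 1: Find P(+)
P(+) = P(+|D)P(D) + P(+|¬D)P(¬D)
     = 0.8742 × 0.0428 + 0.1296 × 0.9572
     = 0.03741576 + 0.12405312
     = 0.16146888

Step 2: Apply Bayes' theorem for P(D|+)
P(D|+) = P(+|D)P(D) / P(+)
       = 0.03741576 / 0.16146888
       = 0.2317


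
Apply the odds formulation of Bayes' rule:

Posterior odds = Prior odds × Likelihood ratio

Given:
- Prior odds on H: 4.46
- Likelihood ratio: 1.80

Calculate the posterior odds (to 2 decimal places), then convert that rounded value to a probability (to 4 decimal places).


Step 1: Calculate posterior odds
Posterior odds = Prior odds × LR
               = 4.46 × 1.80
               = 8.03

Step 2: Convert to probability
P(H|E) = Posterior odds / (1 + Posterior odds)
       = 8.03 / (1 + 8.03)
       = 8.03 / 9.03
       = 0.8893

The evidence increased P(H) from 0.8168 to 0.8893.


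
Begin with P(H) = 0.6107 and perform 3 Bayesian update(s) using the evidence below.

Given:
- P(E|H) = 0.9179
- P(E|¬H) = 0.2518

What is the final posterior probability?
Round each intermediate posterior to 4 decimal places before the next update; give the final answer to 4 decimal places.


Sequential Bayesian updating:

Initial prior: P(H) = 0.6107

Update 1:
  P(E) = 0.9179 × 0.6107 + 0.2518 × 0.3893 = 0.56056153 + 0.09802574 = 0.65858727
  P(H|E) = 0.56056153 / 0.65858727 = 0.8512

Update 2:
  P(E) = 0.9179 × 0.8512 + 0.2518 × 0.1488 = 0.78131648 + 0.03746784 = 0.81878432
  P(H|E) = 0.78131648 / 0.81878432 = 0.9542

Update 3:
  P(E) = 0.9179 × 0.9542 + 0.2518 × 0.0458 = 0.87586018 + 0.01153244 = 0.88739262
  P(H|E) = 0.87586018 / 0.88739262 = 0.9870

Final posterior: 0.9870


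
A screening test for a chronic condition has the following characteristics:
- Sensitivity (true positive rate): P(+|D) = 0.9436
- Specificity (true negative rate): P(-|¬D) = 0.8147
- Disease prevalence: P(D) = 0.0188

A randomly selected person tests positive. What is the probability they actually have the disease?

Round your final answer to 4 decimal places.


Let D = has disease, + = positive test

Given:
- P(D) = 0.0188 (prevalence)
- P(+|D) = 0.9436 (sensitivity)
- P(-|¬D) = 0.8147 (specificity)
- P(+|¬D) = 0.1853 (false positive rate = 1 - specificity)

Step 1: Find P(+)
P(+) = P(+|D)P(D) + P(+|¬D)P(¬D)
     = 0.9436 × 0.0188 + 0.1853 × 0.9812
     = 0.01773968 + 0.18181636
     = 0.19955604

Step 2: Apply Bayes' theorem for P(D|+)
P(D|+) = P(+|D)P(D) / P(+)
       = 0.01773968 / 0.19955604
       = 0.0889


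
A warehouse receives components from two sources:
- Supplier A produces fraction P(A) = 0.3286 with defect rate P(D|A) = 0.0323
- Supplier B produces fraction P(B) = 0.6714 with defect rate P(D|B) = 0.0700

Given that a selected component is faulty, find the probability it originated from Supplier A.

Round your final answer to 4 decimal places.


Let A = from Supplier A, D = faulty

Given:
- P(A) = 0.3286, P(B) = 0.6714
- P(D|A) = 0.0323, P(D|B) = 0.0700

Step 1: Find P(D)
P(D) = P(D|A)P(A) + P(D|B)P(B)
     = 0.0323 × 0.3286 + 0.0700 × 0.6714
     = 0.01061378 + 0.04699800
     = 0.05761178

Step 2: Apply Bayes' theorem
P(A|D) = P(D|A)P(A) / P(D)
       = 0.01061378 / 0.05761178
       = 0.1842


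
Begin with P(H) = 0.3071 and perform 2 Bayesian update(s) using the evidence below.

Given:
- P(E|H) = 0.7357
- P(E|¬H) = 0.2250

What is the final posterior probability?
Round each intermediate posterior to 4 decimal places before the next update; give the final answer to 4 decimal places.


Sequential Bayesian updating:

Initial prior: P(H) = 0.3071

Update 1:
  P(E) = 0.7357 × 0.3071 + 0.2250 × 0.6929 = 0.22593347 + 0.15590250 = 0.38183597
  P(H|E) = 0.22593347 / 0.38183597 = 0.5917

Update 2:
  P(E) = 0.7357 × 0.5917 + 0.2250 × 0.4083 = 0.43531369 + 0.09186750 = 0.52718119
  P(H|E) = 0.43531369 / 0.52718119 = 0.8257

Final posterior: 0.8257


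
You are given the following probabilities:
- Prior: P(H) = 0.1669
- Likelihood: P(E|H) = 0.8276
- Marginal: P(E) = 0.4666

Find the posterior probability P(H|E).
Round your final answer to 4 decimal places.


Using Bayes' theorem:

P(H|E) = P(E|H) × P(H) / P(E)
       = 0.8276 × 0.1669 / 0.4666
       = 0.13812644 / 0.4666
       = 0.2960

The evidence strengthens our belief in H.
Prior: 0.1669 → Posterior: 0.2960


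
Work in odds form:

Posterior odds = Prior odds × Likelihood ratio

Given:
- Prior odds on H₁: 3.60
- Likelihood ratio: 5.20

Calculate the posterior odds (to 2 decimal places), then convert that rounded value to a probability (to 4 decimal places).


Step 1: Calculate posterior odds
Posterior odds = Prior odds × LR
               = 3.60 × 5.20
               = 18.72

Step 2: Convert to probability
P(H₁|E) = Posterior odds / (1 + Posterior odds)
       = 18.72 / (1 + 18.72)
       = 18.72 / 19.72
       = 0.9493

The evidence increased P(H₁) from 0.7826 to 0.9493.


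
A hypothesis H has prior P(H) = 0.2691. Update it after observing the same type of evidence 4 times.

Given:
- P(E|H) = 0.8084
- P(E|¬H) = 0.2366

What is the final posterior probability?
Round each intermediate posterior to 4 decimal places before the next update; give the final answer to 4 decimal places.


Sequential Bayesian updating:

Initial prior: P(H) = 0.2691

Update 1:
  P(E) = 0.8084 × 0.2691 + 0.2366 × 0.7309 = 0.21754044 + 0.17293094 = 0.39047138
  P(H|E) = 0.21754044 / 0.39047138 = 0.5571

Update 2:
  P(E) = 0.8084 × 0.5571 + 0.2366 × 0.4429 = 0.45035964 + 0.10479014 = 0.55514978
  P(H|E) = 0.45035964 / 0.55514978 = 0.8112

Update 3:
  P(E) = 0.8084 × 0.8112 + 0.2366 × 0.1888 = 0.65577408 + 0.04467008 = 0.70044416
  P(H|E) = 0.65577408 / 0.70044416 = 0.9362

Update 4:
  P(E) = 0.8084 × 0.9362 + 0.2366 × 0.0638 = 0.75682408 + 0.01509508 = 0.77191916
  P(H|E) = 0.75682408 / 0.77191916 = 0.9804

Final posterior: 0.9804


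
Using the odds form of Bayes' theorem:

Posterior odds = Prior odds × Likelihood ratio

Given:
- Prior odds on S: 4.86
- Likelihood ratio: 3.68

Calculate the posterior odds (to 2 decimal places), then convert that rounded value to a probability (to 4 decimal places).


Step 1: Calculate posterior odds
Posterior odds = Prior odds × LR
               = 4.86 × 3.68
               = 17.88

Step 2: Convert to probability
P(S|E) = Posterior odds / (1 + Posterior odds)
       = 17.88 / (1 + 17.88)
       = 17.88 / 18.88
       = 0.9470

The evidence increased P(S) from 0.8294 to 0.9470.


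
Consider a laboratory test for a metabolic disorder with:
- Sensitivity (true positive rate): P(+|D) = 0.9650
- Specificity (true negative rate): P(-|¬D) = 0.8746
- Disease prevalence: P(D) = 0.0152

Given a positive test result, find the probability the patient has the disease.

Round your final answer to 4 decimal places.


Let D = has disease, + = positive test

Given:
- P(D) = 0.0152 (prevalence)
- P(+|D) = 0.9650 (sensitivity)
- P(-|¬D) = 0.8746 (specificity)
- P(+|¬D) = 0.1254 (false positive rate = 1 - specificity)

Step 1: Find P(+)
P(+) = P(+|D)P(D) + P(+|¬D)P(¬D)
     = 0.9650 × 0.0152 + 0.1254 × 0.9848
     = 0.01466800 + 0.12349392
     = 0.13816192

Step 2: Apply Bayes' theorem for P(D|+)
P(D|+) = P(+|D)P(D) / P(+)
       = 0.01466800 / 0.13816192
       = 0.1062


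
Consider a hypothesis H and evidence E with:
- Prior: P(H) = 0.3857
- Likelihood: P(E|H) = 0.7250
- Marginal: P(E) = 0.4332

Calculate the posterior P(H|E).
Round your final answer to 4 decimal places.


Using Bayes' theorem:

P(H|E) = P(E|H) × P(H) / P(E)
       = 0.7250 × 0.3857 / 0.4332
       = 0.27963250 / 0.4332
       = 0.6455

The evidence strengthens our belief in H.
Prior: 0.3857 → Posterior: 0.6455


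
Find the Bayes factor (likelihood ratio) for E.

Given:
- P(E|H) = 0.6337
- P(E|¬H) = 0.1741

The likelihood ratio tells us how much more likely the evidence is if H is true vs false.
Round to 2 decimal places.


Likelihood Ratio (LR) = P(E|H) / P(E|¬H)

LR = 0.6337 / 0.1741
   = 3.64

The evidence is 3.64 times more likely if H is true than if H is false.
LR > 1, so observing E raises the odds in favor of H.


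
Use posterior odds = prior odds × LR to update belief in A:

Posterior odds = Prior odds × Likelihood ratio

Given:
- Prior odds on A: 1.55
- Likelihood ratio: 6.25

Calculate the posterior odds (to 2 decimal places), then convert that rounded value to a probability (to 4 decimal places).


Step 1: Calculate posterior odds
Posterior odds = Prior odds × LR
               = 1.55 × 6.25
               = 9.69

Step 2: Convert to probability
P(A|E) = Posterior odds / (1 + Posterior odds)
       = 9.69 / (1 + 9.69)
       = 9.69 / 10.69
       = 0.9065

The evidence increased P(A) from 0.6078 to 0.9065.


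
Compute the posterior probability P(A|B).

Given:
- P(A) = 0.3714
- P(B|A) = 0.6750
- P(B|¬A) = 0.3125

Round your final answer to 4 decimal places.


Bayes' theorem: P(A|B) = P(B|A) × P(A) / P(B)

Step 1: Calculate P(B) using law of total probability
P(B) = P(B|A)P(A) + P(B|¬A)P(¬A)
     = 0.6750 × 0.3714 + 0.3125 × 0.6286
     = 0.25069500 + 0.19643750
     = 0.44713250

Step 2: Apply Bayes' theorem
P(A|B) = P(B|A) × P(A) / P(B)
       = 0.25069500 / 0.44713250
       = 0.5607


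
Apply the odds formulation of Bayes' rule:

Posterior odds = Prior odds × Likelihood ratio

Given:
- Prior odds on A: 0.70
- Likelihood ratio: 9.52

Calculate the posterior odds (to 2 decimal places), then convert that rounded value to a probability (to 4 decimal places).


Step 1: Calculate posterior odds
Posterior odds = Prior odds × LR
               = 0.70 × 9.52
               = 6.66

Step 2: Convert to probability
P(A|E) = Posterior odds / (1 + Posterior odds)
       = 6.66 / (1 + 6.66)
       = 6.66 / 7.66
       = 0.8695

The evidence increased P(A) from 0.4118 to 0.8695.


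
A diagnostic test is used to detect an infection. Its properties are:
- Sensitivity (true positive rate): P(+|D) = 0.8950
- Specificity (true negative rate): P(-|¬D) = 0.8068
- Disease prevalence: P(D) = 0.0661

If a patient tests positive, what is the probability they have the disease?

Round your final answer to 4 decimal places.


Let D = has disease, + = positive test

Given:
- P(D) = 0.0661 (prevalence)
- P(+|D) = 0.8950 (sensitivity)
- P(-|¬D) = 0.8068 (specificity)
- P(+|¬D) = 0.1932 (false positive rate = 1 - specificity)

Step 1: Find P(+)
P(+) = P(+|D)P(D) + P(+|¬D)P(¬D)
     = 0.8950 × 0.0661 + 0.1932 × 0.9339
     = 0.05915950 + 0.18042948
     = 0.23958898

Step 2: Apply Bayes' theorem for P(D|+)
P(D|+) = P(+|D)P(D) / P(+)
       = 0.05915950 / 0.23958898
       = 0.2469


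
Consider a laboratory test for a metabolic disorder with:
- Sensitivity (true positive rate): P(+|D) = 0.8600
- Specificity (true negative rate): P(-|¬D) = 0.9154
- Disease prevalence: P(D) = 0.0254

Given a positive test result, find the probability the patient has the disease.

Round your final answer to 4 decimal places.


Let D = has disease, + = positive test

Given:
- P(D) = 0.0254 (prevalence)
- P(+|D) = 0.8600 (sensitivity)
- P(-|¬D) = 0.9154 (specificity)
- P(+|¬D) = 0.0846 (false positive rate = 1 - specificity)

Step 1: Find P(+)
P(+) = P(+|D)P(D) + P(+|¬D)P(¬D)
     = 0.8600 × 0.0254 + 0.0846 × 0.9746
     = 0.02184400 + 0.08245116
     = 0.10429516

Step 2: Apply Bayes' theorem for P(D|+)
P(D|+) = P(+|D)P(D) / P(+)
       = 0.02184400 / 0.10429516
       = 0.2094


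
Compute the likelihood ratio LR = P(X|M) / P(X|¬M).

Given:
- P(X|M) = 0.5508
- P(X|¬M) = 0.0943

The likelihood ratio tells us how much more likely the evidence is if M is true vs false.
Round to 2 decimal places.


Likelihood Ratio (LR) = P(X|M) / P(X|¬M)

LR = 0.5508 / 0.0943
   = 5.84

The evidence is 5.84 times more likely if M is true than if M is false.
Because LR exceeds 1, X is evidence for M.


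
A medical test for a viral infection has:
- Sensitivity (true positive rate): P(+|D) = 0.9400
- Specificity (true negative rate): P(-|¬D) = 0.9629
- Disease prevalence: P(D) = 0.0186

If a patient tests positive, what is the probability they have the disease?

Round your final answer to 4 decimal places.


Let D = has disease, + = positive test

Given:
- P(D) = 0.0186 (prevalence)
- P(+|D) = 0.9400 (sensitivity)
- P(-|¬D) = 0.9629 (specificity)
- P(+|¬D) = 0.0371 (false positive rate = 1 - specificity)

Step 1: Find P(+)
P(+) = P(+|D)P(D) + P(+|¬D)P(¬D)
     = 0.9400 × 0.0186 + 0.0371 × 0.9814
     = 0.01748400 + 0.03640994
     = 0.05389394

Step 2: Apply Bayes' theorem for P(D|+)
P(D|+) = P(+|D)P(D) / P(+)
       = 0.01748400 / 0.05389394
       = 0.3244


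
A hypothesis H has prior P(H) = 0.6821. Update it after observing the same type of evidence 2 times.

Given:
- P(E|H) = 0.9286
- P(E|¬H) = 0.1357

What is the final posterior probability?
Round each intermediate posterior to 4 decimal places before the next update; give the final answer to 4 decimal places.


Sequential Bayesian updating:

Initial prior: P(H) = 0.6821

Update 1:
  P(E) = 0.9286 × 0.6821 + 0.1357 × 0.3179 = 0.63339806 + 0.04313903 = 0.67653709
  P(H|E) = 0.63339806 / 0.67653709 = 0.9362

Update 2:
  P(E) = 0.9286 × 0.9362 + 0.1357 × 0.0638 = 0.86935532 + 0.00865766 = 0.87801298
  P(H|E) = 0.86935532 / 0.87801298 = 0.9901

Final posterior: 0.9901


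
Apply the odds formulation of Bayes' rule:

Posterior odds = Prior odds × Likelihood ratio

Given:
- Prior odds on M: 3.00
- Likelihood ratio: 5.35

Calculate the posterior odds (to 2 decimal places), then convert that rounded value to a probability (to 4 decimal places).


Step 1: Calculate posterior odds
Posterior odds = Prior odds × LR
               = 3.00 × 5.35
               = 16.05

Step 2: Convert to probability
P(M|E) = Posterior odds / (1 + Posterior odds)
       = 16.05 / (1 + 16.05)
       = 16.05 / 17.05
       = 0.9413

The evidence increased P(M) from 0.7500 to 0.9413.


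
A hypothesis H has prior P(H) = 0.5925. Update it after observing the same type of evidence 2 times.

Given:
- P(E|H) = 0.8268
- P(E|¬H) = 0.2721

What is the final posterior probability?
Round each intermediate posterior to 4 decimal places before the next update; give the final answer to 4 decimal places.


Sequential Bayesian updating:

Initial prior: P(H) = 0.5925

Update 1:
  P(E) = 0.8268 × 0.5925 + 0.2721 × 0.4075 = 0.48987900 + 0.11088075 = 0.60075975
  P(H|E) = 0.48987900 / 0.60075975 = 0.8154

Update 2:
  P(E) = 0.8268 × 0.8154 + 0.2721 × 0.1846 = 0.67417272 + 0.05022966 = 0.72440238
  P(H|E) = 0.67417272 / 0.72440238 = 0.9307

Final posterior: 0.9307


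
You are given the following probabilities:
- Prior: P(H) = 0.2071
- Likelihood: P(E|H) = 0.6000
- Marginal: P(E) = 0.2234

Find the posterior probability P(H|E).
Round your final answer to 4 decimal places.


Using Bayes' theorem:

P(H|E) = P(E|H) × P(H) / P(E)
       = 0.6000 × 0.2071 / 0.2234
       = 0.12426000 / 0.2234
       = 0.5562

The evidence strengthens our belief in H.
Prior: 0.2071 → Posterior: 0.5562


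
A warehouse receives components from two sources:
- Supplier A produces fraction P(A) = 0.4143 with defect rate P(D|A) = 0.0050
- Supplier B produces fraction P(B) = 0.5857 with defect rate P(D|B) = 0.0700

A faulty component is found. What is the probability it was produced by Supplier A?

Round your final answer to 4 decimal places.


Let A = from Supplier A, D = faulty

Given:
- P(A) = 0.4143, P(B) = 0.5857
- P(D|A) = 0.0050, P(D|B) = 0.0700

Step 1: Find P(D)
P(D) = P(D|A)P(A) + P(D|B)P(B)
     = 0.0050 × 0.4143 + 0.0700 × 0.5857
     = 0.00207150 + 0.04099900
     = 0.04307050

Step 2: Apply Bayes' theorem
P(A|D) = P(D|A)P(A) / P(D)
       = 0.00207150 / 0.04307050
       = 0.0481


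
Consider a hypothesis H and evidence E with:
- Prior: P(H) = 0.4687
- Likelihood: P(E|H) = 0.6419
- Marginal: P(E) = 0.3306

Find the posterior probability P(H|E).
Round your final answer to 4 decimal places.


Using Bayes' theorem:

P(H|E) = P(E|H) × P(H) / P(E)
       = 0.6419 × 0.4687 / 0.3306
       = 0.30085853 / 0.3306
       = 0.9100

The evidence strengthens our belief in H.
Prior: 0.4687 → Posterior: 0.9100


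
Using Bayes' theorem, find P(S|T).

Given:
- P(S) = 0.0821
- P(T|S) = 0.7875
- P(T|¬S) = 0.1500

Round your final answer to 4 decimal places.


Bayes' theorem: P(S|T) = P(T|S) × P(S) / P(T)

Step 1: Calculate P(T) using law of total probability
P(T) = P(T|S)P(S) + P(T|¬S)P(¬S)
     = 0.7875 × 0.0821 + 0.1500 × 0.9179
     = 0.06465375 + 0.13768500
     = 0.20233875

Step 2: Apply Bayes' theorem
P(S|T) = P(T|S) × P(S) / P(T)
       = 0.06465375 / 0.20233875
       = 0.3195


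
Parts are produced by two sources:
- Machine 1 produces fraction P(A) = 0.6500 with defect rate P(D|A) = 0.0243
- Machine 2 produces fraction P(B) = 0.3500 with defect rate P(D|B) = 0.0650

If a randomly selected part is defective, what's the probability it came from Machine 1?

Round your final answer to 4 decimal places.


Let A = from Machine 1, D = defective

Given:
- P(A) = 0.6500, P(B) = 0.3500
- P(D|A) = 0.0243, P(D|B) = 0.0650

Step 1: Find P(D)
P(D) = P(D|A)P(A) + P(D|B)P(B)
     = 0.0243 × 0.6500 + 0.0650 × 0.3500
     = 0.01579500 + 0.02275000
     = 0.03854500

Step 2: Apply Bayes' theorem
P(A|D) = P(D|A)P(A) / P(D)
       = 0.01579500 / 0.03854500
       = 0.4098


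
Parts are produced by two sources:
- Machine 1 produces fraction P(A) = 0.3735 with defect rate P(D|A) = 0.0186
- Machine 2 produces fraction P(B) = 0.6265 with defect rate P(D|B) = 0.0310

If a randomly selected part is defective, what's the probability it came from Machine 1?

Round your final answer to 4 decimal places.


Let A = from Machine 1, D = defective

Given:
- P(A) = 0.3735, P(B) = 0.6265
- P(D|A) = 0.0186, P(D|B) = 0.0310

Step 1: Find P(D)
P(D) = P(D|A)P(A) + P(D|B)P(B)
     = 0.0186 × 0.3735 + 0.0310 × 0.6265
     = 0.00694710 + 0.01942150
     = 0.02636860

Step 2: Apply Bayes' theorem
P(A|D) = P(D|A)P(A) / P(D)
       = 0.00694710 / 0.02636860
       = 0.2635


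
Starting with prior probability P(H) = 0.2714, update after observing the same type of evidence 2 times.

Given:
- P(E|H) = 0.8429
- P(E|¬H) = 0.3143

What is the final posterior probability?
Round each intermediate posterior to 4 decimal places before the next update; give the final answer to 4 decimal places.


Sequential Bayesian updating:

Initial prior: P(H) = 0.2714

Update 1:
  P(E) = 0.8429 × 0.2714 + 0.3143 × 0.7286 = 0.22876306 + 0.22899898 = 0.45776204
  P(H|E) = 0.22876306 / 0.45776204 = 0.4997

Update 2:
  P(E) = 0.8429 × 0.4997 + 0.3143 × 0.5003 = 0.42119713 + 0.15724429 = 0.57844142
  P(H|E) = 0.42119713 / 0.57844142 = 0.7282

Final posterior: 0.7282


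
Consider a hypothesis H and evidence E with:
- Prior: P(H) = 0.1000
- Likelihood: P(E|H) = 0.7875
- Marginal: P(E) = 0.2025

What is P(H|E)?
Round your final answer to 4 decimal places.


Using Bayes' theorem:

P(H|E) = P(E|H) × P(H) / P(E)
       = 0.7875 × 0.1000 / 0.2025
       = 0.07875000 / 0.2025
       = 0.3889

The evidence strengthens our belief in H.
Prior: 0.1000 → Posterior: 0.3889


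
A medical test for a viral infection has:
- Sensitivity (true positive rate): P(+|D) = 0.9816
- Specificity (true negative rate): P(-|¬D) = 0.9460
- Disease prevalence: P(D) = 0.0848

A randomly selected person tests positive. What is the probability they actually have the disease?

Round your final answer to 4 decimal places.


Let D = has disease, + = positive test

Given:
- P(D) = 0.0848 (prevalence)
- P(+|D) = 0.9816 (sensitivity)
- P(-|¬D) = 0.9460 (specificity)
- P(+|¬D) = 0.0540 (false positive rate = 1 - specificity)

Step 1: Find P(+)
P(+) = P(+|D)P(D) + P(+|¬D)P(¬D)
     = 0.9816 × 0.0848 + 0.0540 × 0.9152
     = 0.08323968 + 0.04942080
     = 0.13266048

Step 2: Apply Bayes' theorem for P(D|+)
P(D|+) = P(+|D)P(D) / P(+)
       = 0.08323968 / 0.13266048
       = 0.6275


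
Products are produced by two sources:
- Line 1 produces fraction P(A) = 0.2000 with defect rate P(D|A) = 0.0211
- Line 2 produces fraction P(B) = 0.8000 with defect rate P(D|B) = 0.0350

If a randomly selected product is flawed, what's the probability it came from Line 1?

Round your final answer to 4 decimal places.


Let A = from Line 1, D = flawed

Given:
- P(A) = 0.2000, P(B) = 0.8000
- P(D|A) = 0.0211, P(D|B) = 0.0350

Step 1: Find P(D)
P(D) = P(D|A)P(A) + P(D|B)P(B)
     = 0.0211 × 0.2000 + 0.0350 × 0.8000
     = 0.00422000 + 0.02800000
     = 0.03222000

Step 2: Apply Bayes' theorem
P(A|D) = P(D|A)P(A) / P(D)
       = 0.00422000 / 0.03222000
       = 0.1310
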